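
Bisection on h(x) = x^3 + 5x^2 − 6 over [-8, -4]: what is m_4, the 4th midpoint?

x = -6 gives h = -42, negative; keep [-6, -4]
x = -5 gives h = -6, negative; keep [-5, -4]
x = -4.5 gives h = 4.125, positive; keep [-5, -4.5]
x = -4.75 gives h = -0.3594, negative; keep [-4.75, -4.5]

-4.75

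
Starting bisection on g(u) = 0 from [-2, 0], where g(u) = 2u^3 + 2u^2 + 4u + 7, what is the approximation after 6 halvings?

midpoint -1: g = 3 > 0 → [-2, -1]
midpoint -1.5: g = -1.25 < 0 → [-1.5, -1]
midpoint -1.25: g = 1.21875 > 0 → [-1.5, -1.25]
midpoint -1.375: g = 0.082 > 0 → [-1.5, -1.375]
midpoint -1.4375: g = -0.5581 < 0 → [-1.4375, -1.375]
midpoint -1.40625: g = -0.2318 < 0 → [-1.40625, -1.375]

-1.40625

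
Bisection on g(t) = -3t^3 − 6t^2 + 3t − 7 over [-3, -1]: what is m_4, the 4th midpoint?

g(-2) = -13 < 0, so the root lies in [-3, -2]
g(-2.5) = -5.125 < 0, so the root lies in [-3, -2.5]
g(-2.75) = 1.765625 > 0, so the root lies in [-2.75, -2.5]
g(-2.625) = -1.9551 < 0, so the root lies in [-2.75, -2.625]

-2.625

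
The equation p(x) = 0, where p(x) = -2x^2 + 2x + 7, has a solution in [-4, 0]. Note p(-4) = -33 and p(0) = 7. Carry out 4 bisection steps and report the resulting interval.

p(-2) = -5 < 0, so the root lies in [-2, 0]
p(-1) = 3 > 0, so the root lies in [-2, -1]
p(-1.5) = -0.5 < 0, so the root lies in [-1.5, -1]
p(-1.25) = 1.375 > 0, so the root lies in [-1.5, -1.25]

[-1.5, -1.25]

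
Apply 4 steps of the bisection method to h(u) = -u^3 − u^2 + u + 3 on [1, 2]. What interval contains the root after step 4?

u = 1.5 gives h = -1.125, negative; keep [1, 1.5]
u = 1.25 gives h = 0.734375, positive; keep [1.25, 1.5]
u = 1.375 gives h = -0.115234, negative; keep [1.25, 1.375]
u = 1.3125 gives h = 0.3289, positive; keep [1.3125, 1.375]

[1.3125, 1.375]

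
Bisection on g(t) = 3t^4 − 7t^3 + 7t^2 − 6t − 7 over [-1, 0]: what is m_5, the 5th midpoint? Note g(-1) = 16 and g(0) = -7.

-0.53125

g(-0.5) = -1.1875 < 0, so the root lies in [-1, -0.5]
g(-0.75) = 5.339844 > 0, so the root lies in [-0.75, -0.5]
g(-0.625) = 1.651123 > 0, so the root lies in [-0.625, -0.5]
g(-0.5625) = 0.136 > 0, so the root lies in [-0.5625, -0.5]
g(-0.53125) = -0.5484 < 0, so the root lies in [-0.5625, -0.53125]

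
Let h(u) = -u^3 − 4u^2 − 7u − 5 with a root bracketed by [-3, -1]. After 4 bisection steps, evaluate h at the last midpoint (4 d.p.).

h(-2) = 1 > 0, so the root lies in [-2, -1]
h(-1.5) = -0.125 < 0, so the root lies in [-2, -1.5]
h(-1.75) = 0.359375 > 0, so the root lies in [-1.75, -1.5]
h(-1.625) = 0.1035 > 0, so the root lies in [-1.625, -1.5]

0.1035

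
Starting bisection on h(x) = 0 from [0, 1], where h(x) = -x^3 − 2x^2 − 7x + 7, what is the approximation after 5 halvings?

0.78125

h(0.5) = 2.875 > 0, so the root lies in [0.5, 1]
h(0.75) = 0.203125 > 0, so the root lies in [0.75, 1]
h(0.875) = -1.326172 < 0, so the root lies in [0.75, 0.875]
h(0.8125) = -0.5442 < 0, so the root lies in [0.75, 0.8125]
h(0.78125) = -0.1663 < 0, so the root lies in [0.75, 0.78125]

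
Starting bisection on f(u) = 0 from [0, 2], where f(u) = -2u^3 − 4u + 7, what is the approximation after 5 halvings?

1.0625

m = 1, f(m) = 1 (+); new bracket [1, 2]
m = 1.5, f(m) = -5.75 (−); new bracket [1, 1.5]
m = 1.25, f(m) = -1.90625 (−); new bracket [1, 1.25]
m = 1.125, f(m) = -0.3477 (−); new bracket [1, 1.125]
m = 1.0625, f(m) = 0.3511 (+); new bracket [1.0625, 1.125]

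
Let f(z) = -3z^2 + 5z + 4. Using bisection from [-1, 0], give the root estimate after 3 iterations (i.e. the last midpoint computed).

-0.625

m = -0.5, f(m) = 0.75 (+); new bracket [-1, -0.5]
m = -0.75, f(m) = -1.4375 (−); new bracket [-0.75, -0.5]
m = -0.625, f(m) = -0.296875 (−); new bracket [-0.625, -0.5]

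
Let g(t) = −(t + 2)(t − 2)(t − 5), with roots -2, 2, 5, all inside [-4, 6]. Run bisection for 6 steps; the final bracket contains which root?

m = 1, g(m) = -12 (−); new bracket [-4, 1]
m = -1.5, g(m) = -11.375 (−); new bracket [-4, -1.5]
m = -2.75, g(m) = 27.609375 (+); new bracket [-2.75, -1.5]
m = -2.125, g(m) = 3.6738 (+); new bracket [-2.125, -1.5]
m = -1.8125, g(m) = -4.8699 (−); new bracket [-2.125, -1.8125]
m = -1.96875, g(m) = -0.8643 (−); new bracket [-2.125, -1.96875]

-2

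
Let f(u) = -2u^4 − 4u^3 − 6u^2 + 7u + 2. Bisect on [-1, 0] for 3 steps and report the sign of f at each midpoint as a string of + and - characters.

f(-0.5) = -2.625 < 0, so the root lies in [-0.5, 0]
f(-0.25) = -0.070312 < 0, so the root lies in [-0.25, 0]
f(-0.125) = 1.038574 > 0, so the root lies in [-0.25, -0.125]

--+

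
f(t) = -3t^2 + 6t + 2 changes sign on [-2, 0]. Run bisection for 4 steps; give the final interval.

f(-1) = -7 < 0, so the root lies in [-1, 0]
f(-0.5) = -1.75 < 0, so the root lies in [-0.5, 0]
f(-0.25) = 0.3125 > 0, so the root lies in [-0.5, -0.25]
f(-0.375) = -0.6719 < 0, so the root lies in [-0.375, -0.25]

[-0.375, -0.25]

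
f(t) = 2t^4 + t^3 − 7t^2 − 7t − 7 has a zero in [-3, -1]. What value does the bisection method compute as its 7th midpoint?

m = -2, f(m) = 3 (+); new bracket [-2, -1]
m = -1.5, f(m) = -5.5 (−); new bracket [-2, -1.5]
m = -1.75, f(m) = -2.789062 (−); new bracket [-2, -1.75]
m = -1.875, f(m) = -0.3569 (−); new bracket [-2, -1.875]
m = -1.9375, f(m) = 1.1956 (+); new bracket [-1.9375, -1.875]
m = -1.90625, f(m) = 0.3892 (+); new bracket [-1.90625, -1.875]
m = -1.890625, f(m) = 0.0087 (+); new bracket [-1.890625, -1.875]

-1.890625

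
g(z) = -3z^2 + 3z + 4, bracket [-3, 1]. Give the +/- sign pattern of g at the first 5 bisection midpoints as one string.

midpoint -1: g = -2 < 0 → [-1, 1]
midpoint 0: g = 4 > 0 → [-1, 0]
midpoint -0.5: g = 1.75 > 0 → [-1, -0.5]
midpoint -0.75: g = 0.0625 > 0 → [-1, -0.75]
midpoint -0.875: g = -0.9219 < 0 → [-0.875, -0.75]

-+++-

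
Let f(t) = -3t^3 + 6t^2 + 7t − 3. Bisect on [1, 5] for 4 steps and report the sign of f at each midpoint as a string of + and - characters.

f(3) = -9 < 0, so the root lies in [1, 3]
f(2) = 11 > 0, so the root lies in [2, 3]
f(2.5) = 5.125 > 0, so the root lies in [2.5, 3]
f(2.75) = -0.7656 < 0, so the root lies in [2.5, 2.75]

-++-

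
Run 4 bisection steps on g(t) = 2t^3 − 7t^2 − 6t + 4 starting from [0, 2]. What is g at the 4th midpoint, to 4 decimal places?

midpoint 1: g = -7 < 0 → [0, 1]
midpoint 0.5: g = -0.5 < 0 → [0, 0.5]
midpoint 0.25: g = 2.09375 > 0 → [0.25, 0.5]
midpoint 0.375: g = 0.8711 > 0 → [0.375, 0.5]

0.8711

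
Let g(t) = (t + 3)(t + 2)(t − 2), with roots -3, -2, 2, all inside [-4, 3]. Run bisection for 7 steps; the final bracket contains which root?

t = -0.5 gives g = -9.375, negative; keep [-0.5, 3]
t = 1.25 gives g = -10.359375, negative; keep [1.25, 3]
t = 2.125 gives g = 2.642578, positive; keep [1.25, 2.125]
t = 1.6875 gives g = -5.4016, negative; keep [1.6875, 2.125]
t = 1.90625 gives g = -1.7967, negative; keep [1.90625, 2.125]
t = 2.015625 gives g = 0.3147, positive; keep [1.90625, 2.015625]
t = 1.9609375 gives g = -0.7676, negative; keep [1.9609375, 2.015625]

2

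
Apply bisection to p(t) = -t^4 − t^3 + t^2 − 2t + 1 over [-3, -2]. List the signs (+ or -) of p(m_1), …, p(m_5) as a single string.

p(-2.5) = -11.1875 < 0, so the root lies in [-2.5, -2]
p(-2.25) = -3.675781 < 0, so the root lies in [-2.25, -2]
p(-2.125) = -1.029541 < 0, so the root lies in [-2.125, -2]
p(-2.0625) = 0.0569 > 0, so the root lies in [-2.125, -2.0625]
p(-2.09375) = -0.4678 < 0, so the root lies in [-2.09375, -2.0625]

---+-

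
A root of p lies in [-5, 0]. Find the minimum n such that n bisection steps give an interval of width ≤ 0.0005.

14

Width after n steps is 5/2^n. Need 2^n ≥ 5/0.0005 = 10000.
2^13 = 8192 < 10000 ≤ 2^14 = 16384, so n = 14.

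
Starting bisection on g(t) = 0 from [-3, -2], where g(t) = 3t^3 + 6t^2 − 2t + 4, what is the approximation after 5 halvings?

-2.46875

g(-2.5) = -0.375 < 0, so the root lies in [-2.5, -2]
g(-2.25) = 4.703125 > 0, so the root lies in [-2.5, -2.25]
g(-2.375) = 2.404297 > 0, so the root lies in [-2.5, -2.375]
g(-2.4375) = 1.0769 > 0, so the root lies in [-2.5, -2.4375]
g(-2.46875) = 0.3668 > 0, so the root lies in [-2.5, -2.46875]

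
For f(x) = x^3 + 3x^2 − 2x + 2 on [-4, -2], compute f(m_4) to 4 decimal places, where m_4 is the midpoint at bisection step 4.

m = -3, f(m) = 8 (+); new bracket [-4, -3]
m = -3.5, f(m) = 2.875 (+); new bracket [-4, -3.5]
m = -3.75, f(m) = -1.046875 (−); new bracket [-3.75, -3.5]
m = -3.625, f(m) = 1.0371 (+); new bracket [-3.75, -3.625]

1.0371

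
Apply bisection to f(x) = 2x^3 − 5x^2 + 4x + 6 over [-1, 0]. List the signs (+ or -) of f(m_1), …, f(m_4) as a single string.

+-++

m = -0.5, f(m) = 2.5 (+); new bracket [-1, -0.5]
m = -0.75, f(m) = -0.65625 (−); new bracket [-0.75, -0.5]
m = -0.625, f(m) = 1.058594 (+); new bracket [-0.75, -0.625]
m = -0.6875, f(m) = 0.2368 (+); new bracket [-0.75, -0.6875]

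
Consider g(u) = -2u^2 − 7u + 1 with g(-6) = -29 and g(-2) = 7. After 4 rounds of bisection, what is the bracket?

u = -4 gives g = -3, negative; keep [-4, -2]
u = -3 gives g = 4, positive; keep [-4, -3]
u = -3.5 gives g = 1, positive; keep [-4, -3.5]
u = -3.75 gives g = -0.875, negative; keep [-3.75, -3.5]

[-3.75, -3.5]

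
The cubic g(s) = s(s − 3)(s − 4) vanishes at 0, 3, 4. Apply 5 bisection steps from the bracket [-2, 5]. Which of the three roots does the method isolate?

0

g(1.5) = 5.625 > 0, so the root lies in [-2, 1.5]
g(-0.25) = -3.453125 < 0, so the root lies in [-0.25, 1.5]
g(0.625) = 5.009766 > 0, so the root lies in [-0.25, 0.625]
g(0.1875) = 2.0105 > 0, so the root lies in [-0.25, 0.1875]
g(-0.03125) = -0.3819 < 0, so the root lies in [-0.03125, 0.1875]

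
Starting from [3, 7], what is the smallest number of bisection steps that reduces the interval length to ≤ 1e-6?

22

Width after n steps is 4/2^n. Need 2^n ≥ 4/1e-6 = 4000000.
2^21 = 2097152 < 4000000 ≤ 2^22 = 4194304, so n = 22.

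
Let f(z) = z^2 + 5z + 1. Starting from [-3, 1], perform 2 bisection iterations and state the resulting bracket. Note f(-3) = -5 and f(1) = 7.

[-1, 0]

z = -1 gives f = -3, negative; keep [-1, 1]
z = 0 gives f = 1, positive; keep [-1, 0]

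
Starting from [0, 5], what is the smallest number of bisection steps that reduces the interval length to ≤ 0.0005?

Width after n steps is 5/2^n. Need 2^n ≥ 5/0.0005 = 10000.
2^13 = 8192 < 10000 ≤ 2^14 = 16384, so n = 14.

14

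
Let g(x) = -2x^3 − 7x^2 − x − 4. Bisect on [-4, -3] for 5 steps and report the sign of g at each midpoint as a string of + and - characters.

m = -3.5, g(m) = -0.5 (−); new bracket [-4, -3.5]
m = -3.75, g(m) = 6.78125 (+); new bracket [-3.75, -3.5]
m = -3.625, g(m) = 2.910156 (+); new bracket [-3.625, -3.5]
m = -3.5625, g(m) = 1.1489 (+); new bracket [-3.5625, -3.5]
m = -3.53125, g(m) = 0.3106 (+); new bracket [-3.53125, -3.5]

-++++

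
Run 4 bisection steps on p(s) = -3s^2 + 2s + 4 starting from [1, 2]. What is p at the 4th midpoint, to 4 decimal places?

midpoint 1.5: p = 0.25 > 0 → [1.5, 2]
midpoint 1.75: p = -1.6875 < 0 → [1.5, 1.75]
midpoint 1.625: p = -0.671875 < 0 → [1.5, 1.625]
midpoint 1.5625: p = -0.1992 < 0 → [1.5, 1.5625]

-0.1992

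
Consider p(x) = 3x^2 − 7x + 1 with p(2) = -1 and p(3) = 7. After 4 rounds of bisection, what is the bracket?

p(2.5) = 2.25 > 0, so the root lies in [2, 2.5]
p(2.25) = 0.4375 > 0, so the root lies in [2, 2.25]
p(2.125) = -0.328125 < 0, so the root lies in [2.125, 2.25]
p(2.1875) = 0.043 > 0, so the root lies in [2.125, 2.1875]

[2.125, 2.1875]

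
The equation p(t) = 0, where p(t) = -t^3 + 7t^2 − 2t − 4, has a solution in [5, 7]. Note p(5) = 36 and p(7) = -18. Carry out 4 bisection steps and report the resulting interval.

midpoint 6: p = 20 > 0 → [6, 7]
midpoint 6.5: p = 4.125 > 0 → [6.5, 7]
midpoint 6.75: p = -6.109375 < 0 → [6.5, 6.75]
midpoint 6.625: p = -0.791 < 0 → [6.5, 6.625]

[6.5, 6.625]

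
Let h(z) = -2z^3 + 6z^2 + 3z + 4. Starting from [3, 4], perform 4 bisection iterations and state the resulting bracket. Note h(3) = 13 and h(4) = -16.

[3.5625, 3.625]

z = 3.5 gives h = 2.25, positive; keep [3.5, 4]
z = 3.75 gives h = -5.84375, negative; keep [3.5, 3.75]
z = 3.625 gives h = -1.550781, negative; keep [3.5, 3.625]
z = 3.5625 gives h = 0.4097, positive; keep [3.5625, 3.625]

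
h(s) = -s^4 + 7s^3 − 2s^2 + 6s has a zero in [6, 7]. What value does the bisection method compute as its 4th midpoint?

6.8125

s = 6.5 gives h = 91.8125, positive; keep [6.5, 7]
s = 6.75 gives h = 26.261719, positive; keep [6.75, 7]
s = 6.875 gives h = -12.662354, negative; keep [6.75, 6.875]
s = 6.8125 gives h = 7.3364, positive; keep [6.8125, 6.875]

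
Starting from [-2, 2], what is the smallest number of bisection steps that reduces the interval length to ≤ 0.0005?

13

Width after n steps is 4/2^n. Need 2^n ≥ 4/0.0005 = 8000.
2^12 = 4096 < 8000 ≤ 2^13 = 8192, so n = 13.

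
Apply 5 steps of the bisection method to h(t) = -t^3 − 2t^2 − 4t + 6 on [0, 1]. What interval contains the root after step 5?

[0.875, 0.90625]

m = 0.5, h(m) = 3.375 (+); new bracket [0.5, 1]
m = 0.75, h(m) = 1.453125 (+); new bracket [0.75, 1]
m = 0.875, h(m) = 0.298828 (+); new bracket [0.875, 1]
m = 0.9375, h(m) = -0.3318 (−); new bracket [0.875, 0.9375]
m = 0.90625, h(m) = -0.0119 (−); new bracket [0.875, 0.90625]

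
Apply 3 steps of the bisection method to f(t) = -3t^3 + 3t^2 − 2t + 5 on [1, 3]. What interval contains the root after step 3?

t = 2 gives f = -11, negative; keep [1, 2]
t = 1.5 gives f = -1.375, negative; keep [1, 1.5]
t = 1.25 gives f = 1.328125, positive; keep [1.25, 1.5]

[1.25, 1.5]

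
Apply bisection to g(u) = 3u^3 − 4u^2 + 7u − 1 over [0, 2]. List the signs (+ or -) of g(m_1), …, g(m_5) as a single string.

m = 1, g(m) = 5 (+); new bracket [0, 1]
m = 0.5, g(m) = 1.875 (+); new bracket [0, 0.5]
m = 0.25, g(m) = 0.546875 (+); new bracket [0, 0.25]
m = 0.125, g(m) = -0.1816 (−); new bracket [0.125, 0.25]
m = 0.1875, g(m) = 0.1917 (+); new bracket [0.125, 0.1875]

+++-+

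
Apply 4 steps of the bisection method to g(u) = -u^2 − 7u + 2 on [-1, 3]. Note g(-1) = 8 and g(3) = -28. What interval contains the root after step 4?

midpoint 1: g = -6 < 0 → [-1, 1]
midpoint 0: g = 2 > 0 → [0, 1]
midpoint 0.5: g = -1.75 < 0 → [0, 0.5]
midpoint 0.25: g = 0.1875 > 0 → [0.25, 0.5]

[0.25, 0.5]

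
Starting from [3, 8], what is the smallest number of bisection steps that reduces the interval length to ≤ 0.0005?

14

Width after n steps is 5/2^n. Need 2^n ≥ 5/0.0005 = 10000.
2^13 = 8192 < 10000 ≤ 2^14 = 16384, so n = 14.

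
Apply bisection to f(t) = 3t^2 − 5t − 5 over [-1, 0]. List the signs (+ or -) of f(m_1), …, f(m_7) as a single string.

-+--+-+

m = -0.5, f(m) = -1.75 (−); new bracket [-1, -0.5]
m = -0.75, f(m) = 0.4375 (+); new bracket [-0.75, -0.5]
m = -0.625, f(m) = -0.703125 (−); new bracket [-0.75, -0.625]
m = -0.6875, f(m) = -0.1445 (−); new bracket [-0.75, -0.6875]
m = -0.71875, f(m) = 0.1436 (+); new bracket [-0.71875, -0.6875]
m = -0.703125, f(m) = -0.0012 (−); new bracket [-0.71875, -0.703125]
m = -0.7109375, f(m) = 0.071 (+); new bracket [-0.7109375, -0.703125]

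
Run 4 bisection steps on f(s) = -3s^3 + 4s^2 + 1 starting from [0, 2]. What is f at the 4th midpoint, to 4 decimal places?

0.7637

midpoint 1: f = 2 > 0 → [1, 2]
midpoint 1.5: f = -0.125 < 0 → [1, 1.5]
midpoint 1.25: f = 1.390625 > 0 → [1.25, 1.5]
midpoint 1.375: f = 0.7637 > 0 → [1.375, 1.5]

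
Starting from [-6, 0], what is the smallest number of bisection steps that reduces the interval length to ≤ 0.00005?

Width after n steps is 6/2^n. Need 2^n ≥ 6/0.00005 = 120000.
2^16 = 65536 < 120000 ≤ 2^17 = 131072, so n = 17.

17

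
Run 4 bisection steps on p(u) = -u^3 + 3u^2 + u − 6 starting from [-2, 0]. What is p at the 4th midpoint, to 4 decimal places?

m = -1, p(m) = -3 (−); new bracket [-2, -1]
m = -1.5, p(m) = 2.625 (+); new bracket [-1.5, -1]
m = -1.25, p(m) = -0.609375 (−); new bracket [-1.5, -1.25]
m = -1.375, p(m) = 0.8965 (+); new bracket [-1.375, -1.25]

0.8965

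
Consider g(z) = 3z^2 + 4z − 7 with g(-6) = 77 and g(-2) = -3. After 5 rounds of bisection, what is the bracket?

[-2.375, -2.25]

midpoint -4: g = 25 > 0 → [-4, -2]
midpoint -3: g = 8 > 0 → [-3, -2]
midpoint -2.5: g = 1.75 > 0 → [-2.5, -2]
midpoint -2.25: g = -0.8125 < 0 → [-2.5, -2.25]
midpoint -2.375: g = 0.4219 > 0 → [-2.375, -2.25]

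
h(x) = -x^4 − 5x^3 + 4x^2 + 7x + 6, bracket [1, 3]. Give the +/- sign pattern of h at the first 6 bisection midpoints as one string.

midpoint 2: h = -20 < 0 → [1, 2]
midpoint 1.5: h = 3.5625 > 0 → [1.5, 2]
midpoint 1.75: h = -5.675781 < 0 → [1.5, 1.75]
midpoint 1.625: h = -0.4905 < 0 → [1.5, 1.625]
midpoint 1.5625: h = 1.6692 > 0 → [1.5625, 1.625]
midpoint 1.59375: h = 0.6237 > 0 → [1.59375, 1.625]

-+--++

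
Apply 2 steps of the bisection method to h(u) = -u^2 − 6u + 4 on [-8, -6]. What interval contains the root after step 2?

[-7, -6.5]

u = -7 gives h = -3, negative; keep [-7, -6]
u = -6.5 gives h = 0.75, positive; keep [-7, -6.5]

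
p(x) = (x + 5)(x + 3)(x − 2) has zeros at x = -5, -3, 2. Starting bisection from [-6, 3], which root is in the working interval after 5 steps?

x = -1.5 gives p = -18.375, negative; keep [-1.5, 3]
x = 0.75 gives p = -26.953125, negative; keep [0.75, 3]
x = 1.875 gives p = -4.189453, negative; keep [1.875, 3]
x = 2.4375 gives p = 17.6931, positive; keep [1.875, 2.4375]
x = 2.15625 gives p = 5.7655, positive; keep [1.875, 2.15625]

2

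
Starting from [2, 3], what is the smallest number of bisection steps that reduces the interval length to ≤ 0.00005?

15

Width after n steps is 1/2^n. Need 2^n ≥ 1/0.00005 = 20000.
2^14 = 16384 < 20000 ≤ 2^15 = 32768, so n = 15.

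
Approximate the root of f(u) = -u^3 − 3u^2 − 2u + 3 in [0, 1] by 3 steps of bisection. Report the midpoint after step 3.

0.625

u = 0.5 gives f = 1.125, positive; keep [0.5, 1]
u = 0.75 gives f = -0.609375, negative; keep [0.5, 0.75]
u = 0.625 gives f = 0.333984, positive; keep [0.625, 0.75]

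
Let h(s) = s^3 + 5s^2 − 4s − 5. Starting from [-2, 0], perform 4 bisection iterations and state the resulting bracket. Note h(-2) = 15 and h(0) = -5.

m = -1, h(m) = 3 (+); new bracket [-1, 0]
m = -0.5, h(m) = -1.875 (−); new bracket [-1, -0.5]
m = -0.75, h(m) = 0.390625 (+); new bracket [-0.75, -0.5]
m = -0.625, h(m) = -0.791 (−); new bracket [-0.75, -0.625]

[-0.75, -0.625]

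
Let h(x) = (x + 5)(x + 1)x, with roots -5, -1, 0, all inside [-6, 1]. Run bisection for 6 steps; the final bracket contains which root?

-5

midpoint -2.5: h = 9.375 > 0 → [-6, -2.5]
midpoint -4.25: h = 10.359375 > 0 → [-6, -4.25]
midpoint -5.125: h = -2.642578 < 0 → [-5.125, -4.25]
midpoint -4.6875: h = 5.4016 > 0 → [-5.125, -4.6875]
midpoint -4.90625: h = 1.7967 > 0 → [-5.125, -4.90625]
midpoint -5.015625: h = -0.3147 < 0 → [-5.015625, -4.90625]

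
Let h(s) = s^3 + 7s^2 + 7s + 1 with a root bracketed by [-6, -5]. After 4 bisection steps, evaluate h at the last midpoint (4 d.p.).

0.4324

h(-5.5) = 7.875 > 0, so the root lies in [-6, -5.5]
h(-5.75) = 2.078125 > 0, so the root lies in [-6, -5.75]
h(-5.875) = -1.294922 < 0, so the root lies in [-5.875, -5.75]
h(-5.8125) = 0.4324 > 0, so the root lies in [-5.875, -5.8125]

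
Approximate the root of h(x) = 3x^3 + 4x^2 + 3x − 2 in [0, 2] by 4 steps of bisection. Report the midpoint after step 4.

0.375

x = 1 gives h = 8, positive; keep [0, 1]
x = 0.5 gives h = 0.875, positive; keep [0, 0.5]
x = 0.25 gives h = -0.953125, negative; keep [0.25, 0.5]
x = 0.375 gives h = -0.1543, negative; keep [0.375, 0.5]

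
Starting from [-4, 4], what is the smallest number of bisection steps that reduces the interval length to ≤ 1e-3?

Width after n steps is 8/2^n. Need 2^n ≥ 8/1e-3 = 8000.
2^12 = 4096 < 8000 ≤ 2^13 = 8192, so n = 13.

13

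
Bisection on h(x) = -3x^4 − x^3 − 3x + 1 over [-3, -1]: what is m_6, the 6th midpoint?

midpoint -2: h = -33 < 0 → [-2, -1]
midpoint -1.5: h = -6.3125 < 0 → [-1.5, -1]
midpoint -1.25: h = -0.621094 < 0 → [-1.25, -1]
midpoint -1.125: h = 0.9934 > 0 → [-1.25, -1.125]
midpoint -1.1875: h = 0.2714 > 0 → [-1.25, -1.1875]
midpoint -1.21875: h = -0.1523 < 0 → [-1.21875, -1.1875]

-1.21875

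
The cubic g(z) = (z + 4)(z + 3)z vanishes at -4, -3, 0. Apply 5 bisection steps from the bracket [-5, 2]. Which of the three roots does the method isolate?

0

g(-1.5) = -5.625 < 0, so the root lies in [-1.5, 2]
g(0.25) = 3.453125 > 0, so the root lies in [-1.5, 0.25]
g(-0.625) = -5.009766 < 0, so the root lies in [-0.625, 0.25]
g(-0.1875) = -2.0105 < 0, so the root lies in [-0.1875, 0.25]
g(0.03125) = 0.3819 > 0, so the root lies in [-0.1875, 0.03125]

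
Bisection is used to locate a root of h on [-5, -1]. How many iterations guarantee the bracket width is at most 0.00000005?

Width after n steps is 4/2^n. Need 2^n ≥ 4/0.00000005 = 80000000.
2^26 = 67108864 < 80000000 ≤ 2^27 = 134217728, so n = 27.

27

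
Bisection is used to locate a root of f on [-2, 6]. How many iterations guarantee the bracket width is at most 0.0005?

14

Width after n steps is 8/2^n. Need 2^n ≥ 8/0.0005 = 16000.
2^13 = 8192 < 16000 ≤ 2^14 = 16384, so n = 14.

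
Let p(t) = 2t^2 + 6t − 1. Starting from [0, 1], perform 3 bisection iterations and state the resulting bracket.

[0.125, 0.25]

m = 0.5, p(m) = 2.5 (+); new bracket [0, 0.5]
m = 0.25, p(m) = 0.625 (+); new bracket [0, 0.25]
m = 0.125, p(m) = -0.21875 (−); new bracket [0.125, 0.25]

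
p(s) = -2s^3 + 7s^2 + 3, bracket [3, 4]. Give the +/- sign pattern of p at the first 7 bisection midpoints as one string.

+--+++-

p(3.5) = 3 > 0, so the root lies in [3.5, 4]
p(3.75) = -4.03125 < 0, so the root lies in [3.5, 3.75]
p(3.625) = -0.285156 < 0, so the root lies in [3.5, 3.625]
p(3.5625) = 1.4136 > 0, so the root lies in [3.5625, 3.625]
p(3.59375) = 0.5784 > 0, so the root lies in [3.59375, 3.625]
p(3.609375) = 0.1502 > 0, so the root lies in [3.609375, 3.625]
p(3.6171875) = -0.0666 < 0, so the root lies in [3.609375, 3.6171875]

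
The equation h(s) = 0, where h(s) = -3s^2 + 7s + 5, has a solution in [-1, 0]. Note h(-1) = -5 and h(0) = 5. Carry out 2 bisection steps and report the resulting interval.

[-0.75, -0.5]

h(-0.5) = 0.75 > 0, so the root lies in [-1, -0.5]
h(-0.75) = -1.9375 < 0, so the root lies in [-0.75, -0.5]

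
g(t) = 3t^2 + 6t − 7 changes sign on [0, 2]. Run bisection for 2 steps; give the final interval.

m = 1, g(m) = 2 (+); new bracket [0, 1]
m = 0.5, g(m) = -3.25 (−); new bracket [0.5, 1]

[0.5, 1]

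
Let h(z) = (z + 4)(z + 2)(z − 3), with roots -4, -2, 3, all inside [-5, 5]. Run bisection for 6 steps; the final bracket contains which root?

z = 0 gives h = -24, negative; keep [0, 5]
z = 2.5 gives h = -14.625, negative; keep [2.5, 5]
z = 3.75 gives h = 33.421875, positive; keep [2.5, 3.75]
z = 3.125 gives h = 4.5645, positive; keep [2.5, 3.125]
z = 2.8125 gives h = -6.1472, negative; keep [2.8125, 3.125]
z = 2.96875 gives h = -1.0821, negative; keep [2.96875, 3.125]

3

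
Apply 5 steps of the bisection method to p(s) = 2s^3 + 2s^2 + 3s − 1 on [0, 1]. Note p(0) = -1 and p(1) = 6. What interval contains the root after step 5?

[0.25, 0.28125]

m = 0.5, p(m) = 1.25 (+); new bracket [0, 0.5]
m = 0.25, p(m) = -0.09375 (−); new bracket [0.25, 0.5]
m = 0.375, p(m) = 0.511719 (+); new bracket [0.25, 0.375]
m = 0.3125, p(m) = 0.1938 (+); new bracket [0.25, 0.3125]
m = 0.28125, p(m) = 0.0464 (+); new bracket [0.25, 0.28125]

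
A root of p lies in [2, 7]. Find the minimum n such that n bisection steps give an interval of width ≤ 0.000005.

20

Width after n steps is 5/2^n. Need 2^n ≥ 5/0.000005 = 1000000.
2^19 = 524288 < 1000000 ≤ 2^20 = 1048576, so n = 20.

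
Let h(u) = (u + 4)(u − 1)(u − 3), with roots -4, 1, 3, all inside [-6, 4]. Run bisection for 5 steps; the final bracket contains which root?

h(-1) = 24 > 0, so the root lies in [-6, -1]
h(-3.5) = 14.625 > 0, so the root lies in [-6, -3.5]
h(-4.75) = -33.421875 < 0, so the root lies in [-4.75, -3.5]
h(-4.125) = -4.5645 < 0, so the root lies in [-4.125, -3.5]
h(-3.8125) = 6.1472 > 0, so the root lies in [-4.125, -3.8125]

-4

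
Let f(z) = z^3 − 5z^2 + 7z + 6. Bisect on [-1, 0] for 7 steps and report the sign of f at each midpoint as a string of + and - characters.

z = -0.5 gives f = 1.125, positive; keep [-1, -0.5]
z = -0.75 gives f = -2.484375, negative; keep [-0.75, -0.5]
z = -0.625 gives f = -0.572266, negative; keep [-0.625, -0.5]
z = -0.5625 gives f = 0.3025, positive; keep [-0.625, -0.5625]
z = -0.59375 gives f = -0.1283, negative; keep [-0.59375, -0.5625]
z = -0.578125 gives f = 0.0888, positive; keep [-0.59375, -0.578125]
z = -0.5859375 gives f = -0.0193, negative; keep [-0.5859375, -0.578125]

+--+-+-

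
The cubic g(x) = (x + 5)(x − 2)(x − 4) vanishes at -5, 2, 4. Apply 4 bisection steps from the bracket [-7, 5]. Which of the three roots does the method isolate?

-5

midpoint -1: g = 60 > 0 → [-7, -1]
midpoint -4: g = 48 > 0 → [-7, -4]
midpoint -5.5: g = -35.625 < 0 → [-5.5, -4]
midpoint -4.75: g = 14.7656 > 0 → [-5.5, -4.75]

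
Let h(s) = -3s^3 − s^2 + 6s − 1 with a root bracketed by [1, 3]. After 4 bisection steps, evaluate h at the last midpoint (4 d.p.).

s = 2 gives h = -17, negative; keep [1, 2]
s = 1.5 gives h = -4.375, negative; keep [1, 1.5]
s = 1.25 gives h = -0.921875, negative; keep [1, 1.25]
s = 1.125 gives h = 0.2129, positive; keep [1.125, 1.25]

0.2129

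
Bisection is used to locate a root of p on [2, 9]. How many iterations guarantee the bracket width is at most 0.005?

Width after n steps is 7/2^n. Need 2^n ≥ 7/0.005 = 1400.
2^10 = 1024 < 1400 ≤ 2^11 = 2048, so n = 11.

11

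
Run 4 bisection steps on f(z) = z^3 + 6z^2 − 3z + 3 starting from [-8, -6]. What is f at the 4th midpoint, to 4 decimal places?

midpoint -7: f = -25 < 0 → [-7, -6]
midpoint -6.5: f = 1.375 > 0 → [-7, -6.5]
midpoint -6.75: f = -10.921875 < 0 → [-6.75, -6.5]
midpoint -6.625: f = -4.5566 < 0 → [-6.625, -6.5]

-4.5566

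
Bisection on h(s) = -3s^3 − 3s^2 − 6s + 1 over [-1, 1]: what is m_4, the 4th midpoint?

0.125

midpoint 0: h = 1 > 0 → [0, 1]
midpoint 0.5: h = -3.125 < 0 → [0, 0.5]
midpoint 0.25: h = -0.734375 < 0 → [0, 0.25]
midpoint 0.125: h = 0.1973 > 0 → [0.125, 0.25]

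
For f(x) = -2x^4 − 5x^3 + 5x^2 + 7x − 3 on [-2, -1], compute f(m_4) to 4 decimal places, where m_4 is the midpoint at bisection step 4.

midpoint -1.5: f = 4.5 > 0 → [-1.5, -1]
midpoint -1.25: f = 0.945312 > 0 → [-1.25, -1]
midpoint -1.125: f = -0.631348 < 0 → [-1.25, -1.125]
midpoint -1.1875: f = 0.134 > 0 → [-1.1875, -1.125]

0.1340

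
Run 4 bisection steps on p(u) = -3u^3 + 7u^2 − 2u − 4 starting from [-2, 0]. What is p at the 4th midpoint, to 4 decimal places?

0.7168

m = -1, p(m) = 8 (+); new bracket [-1, 0]
m = -0.5, p(m) = -0.875 (−); new bracket [-1, -0.5]
m = -0.75, p(m) = 2.703125 (+); new bracket [-0.75, -0.5]
m = -0.625, p(m) = 0.7168 (+); new bracket [-0.625, -0.5]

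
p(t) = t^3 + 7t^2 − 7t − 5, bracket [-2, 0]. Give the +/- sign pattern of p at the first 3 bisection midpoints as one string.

midpoint -1: p = 8 > 0 → [-1, 0]
midpoint -0.5: p = 0.125 > 0 → [-0.5, 0]
midpoint -0.25: p = -2.828125 < 0 → [-0.5, -0.25]

++-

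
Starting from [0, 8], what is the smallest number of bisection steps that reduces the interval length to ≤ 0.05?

Width after n steps is 8/2^n. Need 2^n ≥ 8/0.05 = 160.
2^7 = 128 < 160 ≤ 2^8 = 256, so n = 8.

8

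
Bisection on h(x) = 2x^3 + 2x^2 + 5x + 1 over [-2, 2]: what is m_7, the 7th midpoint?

-0.21875

midpoint 0: h = 1 > 0 → [-2, 0]
midpoint -1: h = -4 < 0 → [-1, 0]
midpoint -0.5: h = -1.25 < 0 → [-0.5, 0]
midpoint -0.25: h = -0.1562 < 0 → [-0.25, 0]
midpoint -0.125: h = 0.4023 > 0 → [-0.25, -0.125]
midpoint -0.1875: h = 0.1196 > 0 → [-0.25, -0.1875]
midpoint -0.21875: h = -0.019 < 0 → [-0.21875, -0.1875]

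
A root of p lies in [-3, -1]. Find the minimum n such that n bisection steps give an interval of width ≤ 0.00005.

16

Width after n steps is 2/2^n. Need 2^n ≥ 2/0.00005 = 40000.
2^15 = 32768 < 40000 ≤ 2^16 = 65536, so n = 16.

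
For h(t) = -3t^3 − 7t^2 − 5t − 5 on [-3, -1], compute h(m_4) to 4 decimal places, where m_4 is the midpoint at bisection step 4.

midpoint -2: h = 1 > 0 → [-2, -1]
midpoint -1.5: h = -3.125 < 0 → [-2, -1.5]
midpoint -1.75: h = -1.609375 < 0 → [-2, -1.75]
midpoint -1.875: h = -0.459 < 0 → [-2, -1.875]

-0.4590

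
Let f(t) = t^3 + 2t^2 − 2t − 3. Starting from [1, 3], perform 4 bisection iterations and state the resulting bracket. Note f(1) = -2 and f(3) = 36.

[1.25, 1.375]

m = 2, f(m) = 9 (+); new bracket [1, 2]
m = 1.5, f(m) = 1.875 (+); new bracket [1, 1.5]
m = 1.25, f(m) = -0.421875 (−); new bracket [1.25, 1.5]
m = 1.375, f(m) = 0.6309 (+); new bracket [1.25, 1.375]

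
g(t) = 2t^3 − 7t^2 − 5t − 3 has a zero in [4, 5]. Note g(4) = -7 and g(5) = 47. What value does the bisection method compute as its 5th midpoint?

4.15625

m = 4.5, g(m) = 15 (+); new bracket [4, 4.5]
m = 4.25, g(m) = 2.84375 (+); new bracket [4, 4.25]
m = 4.125, g(m) = -2.355469 (−); new bracket [4.125, 4.25]
m = 4.1875, g(m) = 0.1733 (+); new bracket [4.125, 4.1875]
m = 4.15625, g(m) = -1.1086 (−); new bracket [4.15625, 4.1875]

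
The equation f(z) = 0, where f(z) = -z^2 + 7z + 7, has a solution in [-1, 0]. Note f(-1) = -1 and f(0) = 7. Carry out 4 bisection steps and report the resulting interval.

[-0.9375, -0.875]

f(-0.5) = 3.25 > 0, so the root lies in [-1, -0.5]
f(-0.75) = 1.1875 > 0, so the root lies in [-1, -0.75]
f(-0.875) = 0.109375 > 0, so the root lies in [-1, -0.875]
f(-0.9375) = -0.4414 < 0, so the root lies in [-0.9375, -0.875]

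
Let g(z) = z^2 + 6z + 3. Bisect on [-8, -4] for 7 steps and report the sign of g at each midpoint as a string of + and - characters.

g(-6) = 3 > 0, so the root lies in [-6, -4]
g(-5) = -2 < 0, so the root lies in [-6, -5]
g(-5.5) = 0.25 > 0, so the root lies in [-5.5, -5]
g(-5.25) = -0.9375 < 0, so the root lies in [-5.5, -5.25]
g(-5.375) = -0.3594 < 0, so the root lies in [-5.5, -5.375]
g(-5.4375) = -0.0586 < 0, so the root lies in [-5.5, -5.4375]
g(-5.46875) = 0.0947 > 0, so the root lies in [-5.46875, -5.4375]

+-+---+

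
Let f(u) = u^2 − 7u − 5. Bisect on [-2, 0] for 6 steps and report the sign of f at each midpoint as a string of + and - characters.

+-+-++

f(-1) = 3 > 0, so the root lies in [-1, 0]
f(-0.5) = -1.25 < 0, so the root lies in [-1, -0.5]
f(-0.75) = 0.8125 > 0, so the root lies in [-0.75, -0.5]
f(-0.625) = -0.2344 < 0, so the root lies in [-0.75, -0.625]
f(-0.6875) = 0.2852 > 0, so the root lies in [-0.6875, -0.625]
f(-0.65625) = 0.0244 > 0, so the root lies in [-0.65625, -0.625]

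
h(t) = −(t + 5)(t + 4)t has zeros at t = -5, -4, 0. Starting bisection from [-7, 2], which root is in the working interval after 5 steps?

h(-2.5) = 9.375 > 0, so the root lies in [-2.5, 2]
h(-0.25) = 4.453125 > 0, so the root lies in [-0.25, 2]
h(0.875) = -25.060547 < 0, so the root lies in [-0.25, 0.875]
h(0.3125) = -7.1594 < 0, so the root lies in [-0.25, 0.3125]
h(0.03125) = -0.6338 < 0, so the root lies in [-0.25, 0.03125]

0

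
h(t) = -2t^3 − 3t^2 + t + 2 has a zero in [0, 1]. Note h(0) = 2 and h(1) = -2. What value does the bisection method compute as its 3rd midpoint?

0.875

midpoint 0.5: h = 1.5 > 0 → [0.5, 1]
midpoint 0.75: h = 0.21875 > 0 → [0.75, 1]
midpoint 0.875: h = -0.761719 < 0 → [0.75, 0.875]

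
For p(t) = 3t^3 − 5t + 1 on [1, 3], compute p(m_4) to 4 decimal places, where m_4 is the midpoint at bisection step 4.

-0.3535

t = 2 gives p = 15, positive; keep [1, 2]
t = 1.5 gives p = 3.625, positive; keep [1, 1.5]
t = 1.25 gives p = 0.609375, positive; keep [1, 1.25]
t = 1.125 gives p = -0.3535, negative; keep [1.125, 1.25]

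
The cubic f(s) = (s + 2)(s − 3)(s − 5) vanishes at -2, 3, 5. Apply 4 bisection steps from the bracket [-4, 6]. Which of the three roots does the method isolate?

-2

s = 1 gives f = 24, positive; keep [-4, 1]
s = -1.5 gives f = 14.625, positive; keep [-4, -1.5]
s = -2.75 gives f = -33.421875, negative; keep [-2.75, -1.5]
s = -2.125 gives f = -4.5645, negative; keep [-2.125, -1.5]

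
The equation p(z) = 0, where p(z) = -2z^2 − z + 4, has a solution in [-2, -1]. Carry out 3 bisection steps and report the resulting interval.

z = -1.5 gives p = 1, positive; keep [-2, -1.5]
z = -1.75 gives p = -0.375, negative; keep [-1.75, -1.5]
z = -1.625 gives p = 0.34375, positive; keep [-1.75, -1.625]

[-1.75, -1.625]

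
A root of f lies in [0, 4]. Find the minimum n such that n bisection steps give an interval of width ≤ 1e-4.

Width after n steps is 4/2^n. Need 2^n ≥ 4/1e-4 = 40000.
2^15 = 32768 < 40000 ≤ 2^16 = 65536, so n = 16.

16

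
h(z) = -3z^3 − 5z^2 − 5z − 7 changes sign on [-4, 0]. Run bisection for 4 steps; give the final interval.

midpoint -2: h = 7 > 0 → [-2, 0]
midpoint -1: h = -4 < 0 → [-2, -1]
midpoint -1.5: h = -0.625 < 0 → [-2, -1.5]
midpoint -1.75: h = 2.5156 > 0 → [-1.75, -1.5]

[-1.75, -1.5]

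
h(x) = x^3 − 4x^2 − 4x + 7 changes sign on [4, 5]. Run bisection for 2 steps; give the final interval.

[4.5, 4.75]

x = 4.5 gives h = -0.875, negative; keep [4.5, 5]
x = 4.75 gives h = 4.921875, positive; keep [4.5, 4.75]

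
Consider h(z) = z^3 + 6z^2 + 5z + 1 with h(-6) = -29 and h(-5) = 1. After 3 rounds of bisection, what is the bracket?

z = -5.5 gives h = -11.375, negative; keep [-5.5, -5]
z = -5.25 gives h = -4.578125, negative; keep [-5.25, -5]
z = -5.125 gives h = -1.642578, negative; keep [-5.125, -5]

[-5.125, -5]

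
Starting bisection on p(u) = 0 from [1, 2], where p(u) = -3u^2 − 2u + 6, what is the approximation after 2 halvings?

1.25

m = 1.5, p(m) = -3.75 (−); new bracket [1, 1.5]
m = 1.25, p(m) = -1.1875 (−); new bracket [1, 1.25]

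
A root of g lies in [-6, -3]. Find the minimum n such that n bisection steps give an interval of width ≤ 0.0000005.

Width after n steps is 3/2^n. Need 2^n ≥ 3/0.0000005 = 6000000.
2^22 = 4194304 < 6000000 ≤ 2^23 = 8388608, so n = 23.

23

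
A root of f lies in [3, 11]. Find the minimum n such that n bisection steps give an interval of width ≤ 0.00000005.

Width after n steps is 8/2^n. Need 2^n ≥ 8/0.00000005 = 160000000.
2^27 = 134217728 < 160000000 ≤ 2^28 = 268435456, so n = 28.

28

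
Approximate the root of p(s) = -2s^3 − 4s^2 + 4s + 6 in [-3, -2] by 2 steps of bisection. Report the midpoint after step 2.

s = -2.5 gives p = 2.25, positive; keep [-2.5, -2]
s = -2.25 gives p = -0.46875, negative; keep [-2.5, -2.25]

-2.25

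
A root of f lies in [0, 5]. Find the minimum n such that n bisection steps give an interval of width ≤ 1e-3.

13

Width after n steps is 5/2^n. Need 2^n ≥ 5/1e-3 = 5000.
2^12 = 4096 < 5000 ≤ 2^13 = 8192, so n = 13.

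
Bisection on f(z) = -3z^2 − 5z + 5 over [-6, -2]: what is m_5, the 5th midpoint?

f(-4) = -23 < 0, so the root lies in [-4, -2]
f(-3) = -7 < 0, so the root lies in [-3, -2]
f(-2.5) = -1.25 < 0, so the root lies in [-2.5, -2]
f(-2.25) = 1.0625 > 0, so the root lies in [-2.5, -2.25]
f(-2.375) = -0.0469 < 0, so the root lies in [-2.375, -2.25]

-2.375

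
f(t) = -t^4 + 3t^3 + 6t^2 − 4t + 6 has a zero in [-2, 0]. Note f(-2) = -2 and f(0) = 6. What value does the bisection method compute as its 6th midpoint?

-1.96875

t = -1 gives f = 12, positive; keep [-2, -1]
t = -1.5 gives f = 10.3125, positive; keep [-2, -1.5]
t = -1.75 gives f = 5.917969, positive; keep [-2, -1.75]
t = -1.875 gives f = 2.4587, positive; keep [-2, -1.875]
t = -1.9375 gives f = 0.362, positive; keep [-2, -1.9375]
t = -1.96875 gives f = -0.7848, negative; keep [-1.96875, -1.9375]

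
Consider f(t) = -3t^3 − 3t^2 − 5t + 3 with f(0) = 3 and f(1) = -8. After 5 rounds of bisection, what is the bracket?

[0.40625, 0.4375]

midpoint 0.5: f = -0.625 < 0 → [0, 0.5]
midpoint 0.25: f = 1.515625 > 0 → [0.25, 0.5]
midpoint 0.375: f = 0.544922 > 0 → [0.375, 0.5]
midpoint 0.4375: f = -0.0129 < 0 → [0.375, 0.4375]
midpoint 0.40625: f = 0.2725 > 0 → [0.40625, 0.4375]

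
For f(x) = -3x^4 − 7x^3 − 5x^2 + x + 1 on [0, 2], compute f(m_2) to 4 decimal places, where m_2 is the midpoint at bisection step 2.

midpoint 1: f = -13 < 0 → [0, 1]
midpoint 0.5: f = -0.8125 < 0 → [0, 0.5]

-0.8125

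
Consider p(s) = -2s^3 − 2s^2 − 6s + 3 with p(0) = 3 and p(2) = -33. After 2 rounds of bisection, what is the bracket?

p(1) = -7 < 0, so the root lies in [0, 1]
p(0.5) = -0.75 < 0, so the root lies in [0, 0.5]

[0, 0.5]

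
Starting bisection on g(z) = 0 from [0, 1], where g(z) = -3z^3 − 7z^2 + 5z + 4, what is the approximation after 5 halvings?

0.96875

m = 0.5, g(m) = 4.375 (+); new bracket [0.5, 1]
m = 0.75, g(m) = 2.546875 (+); new bracket [0.75, 1]
m = 0.875, g(m) = 1.005859 (+); new bracket [0.875, 1]
m = 0.9375, g(m) = 0.0632 (+); new bracket [0.9375, 1]
m = 0.96875, g(m) = -0.453 (−); new bracket [0.9375, 0.96875]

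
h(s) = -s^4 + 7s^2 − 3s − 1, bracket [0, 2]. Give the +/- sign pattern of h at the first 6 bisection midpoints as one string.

h(1) = 2 > 0, so the root lies in [0, 1]
h(0.5) = -0.8125 < 0, so the root lies in [0.5, 1]
h(0.75) = 0.371094 > 0, so the root lies in [0.5, 0.75]
h(0.625) = -0.2932 < 0, so the root lies in [0.625, 0.75]
h(0.6875) = 0.0227 > 0, so the root lies in [0.625, 0.6875]
h(0.65625) = -0.1396 < 0, so the root lies in [0.65625, 0.6875]

+-+-+-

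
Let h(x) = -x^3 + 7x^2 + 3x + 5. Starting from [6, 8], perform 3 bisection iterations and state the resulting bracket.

[7.25, 7.5]

m = 7, h(m) = 26 (+); new bracket [7, 8]
m = 7.5, h(m) = -0.625 (−); new bracket [7, 7.5]
m = 7.25, h(m) = 13.609375 (+); new bracket [7.25, 7.5]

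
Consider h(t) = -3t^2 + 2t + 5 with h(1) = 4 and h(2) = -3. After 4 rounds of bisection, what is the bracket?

midpoint 1.5: h = 1.25 > 0 → [1.5, 2]
midpoint 1.75: h = -0.6875 < 0 → [1.5, 1.75]
midpoint 1.625: h = 0.328125 > 0 → [1.625, 1.75]
midpoint 1.6875: h = -0.168 < 0 → [1.625, 1.6875]

[1.625, 1.6875]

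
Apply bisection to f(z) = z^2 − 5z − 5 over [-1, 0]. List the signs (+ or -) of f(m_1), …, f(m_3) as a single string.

--+

f(-0.5) = -2.25 < 0, so the root lies in [-1, -0.5]
f(-0.75) = -0.6875 < 0, so the root lies in [-1, -0.75]
f(-0.875) = 0.140625 > 0, so the root lies in [-0.875, -0.75]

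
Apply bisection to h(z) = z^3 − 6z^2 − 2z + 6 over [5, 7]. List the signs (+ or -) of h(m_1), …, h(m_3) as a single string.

h(6) = -6 < 0, so the root lies in [6, 7]
h(6.5) = 14.125 > 0, so the root lies in [6, 6.5]
h(6.25) = 3.265625 > 0, so the root lies in [6, 6.25]

-++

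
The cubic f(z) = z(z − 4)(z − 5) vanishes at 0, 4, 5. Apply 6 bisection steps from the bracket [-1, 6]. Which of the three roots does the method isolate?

midpoint 2.5: f = 9.375 > 0 → [-1, 2.5]
midpoint 0.75: f = 10.359375 > 0 → [-1, 0.75]
midpoint -0.125: f = -2.642578 < 0 → [-0.125, 0.75]
midpoint 0.3125: f = 5.4016 > 0 → [-0.125, 0.3125]
midpoint 0.09375: f = 1.7967 > 0 → [-0.125, 0.09375]
midpoint -0.015625: f = -0.3147 < 0 → [-0.015625, 0.09375]

0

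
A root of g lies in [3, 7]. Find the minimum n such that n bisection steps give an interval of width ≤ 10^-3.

12

Width after n steps is 4/2^n. Need 2^n ≥ 4/10^-3 = 4000.
2^11 = 2048 < 4000 ≤ 2^12 = 4096, so n = 12.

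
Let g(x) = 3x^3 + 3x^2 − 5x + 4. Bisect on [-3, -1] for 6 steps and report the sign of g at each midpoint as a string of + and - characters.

+---++

midpoint -2: g = 2 > 0 → [-3, -2]
midpoint -2.5: g = -11.625 < 0 → [-2.5, -2]
midpoint -2.25: g = -3.734375 < 0 → [-2.25, -2]
midpoint -2.125: g = -0.6152 < 0 → [-2.125, -2]
midpoint -2.0625: g = 0.7532 > 0 → [-2.125, -2.0625]
midpoint -2.09375: g = 0.0844 > 0 → [-2.125, -2.09375]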